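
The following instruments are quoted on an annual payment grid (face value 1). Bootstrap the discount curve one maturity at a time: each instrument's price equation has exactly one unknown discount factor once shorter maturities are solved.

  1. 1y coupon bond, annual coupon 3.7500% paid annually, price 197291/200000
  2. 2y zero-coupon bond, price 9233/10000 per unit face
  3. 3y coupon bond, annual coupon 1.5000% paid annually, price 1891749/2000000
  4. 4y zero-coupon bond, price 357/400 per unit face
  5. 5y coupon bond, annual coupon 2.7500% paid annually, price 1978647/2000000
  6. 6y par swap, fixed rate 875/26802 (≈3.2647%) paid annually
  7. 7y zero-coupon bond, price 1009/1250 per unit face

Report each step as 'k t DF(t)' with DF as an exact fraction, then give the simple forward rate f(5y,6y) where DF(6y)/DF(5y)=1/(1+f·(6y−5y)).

1 1 2377/2500
2 2 9233/10000
3 3 4521/5000
4 4 357/400
5 5 4323/5000
6 6 33/40
7 7 1009/1250
f(5y,6y) = ((4323/5000)/(33/40) − 1)/(1) = 6/125 ≈ 4.8000%

step 1 [1y] bond c/1=3/80: DF=(197291/200000 − 3/80·(0))/(1+3/80) = 2377/2500 ≈ 0.950800
step 2 [2y] zero: DF = P = 9233/10000 ≈ 0.923300
step 3 [3y] bond c/1=3/200: DF=(1891749/2000000 − 3/200·(0.950800+0.923300))/(1+3/200) = 4521/5000 ≈ 0.904200
step 4 [4y] zero: DF = P = 357/400 ≈ 0.892500
step 5 [5y] bond c/1=11/400: DF=(1978647/2000000 − 11/400·(0.950800+0.923300+0.904200+0.892500))/(1+11/400) = 4323/5000 ≈ 0.864600
step 6 [6y] swap r/1=875/26802: DF=(1 − 875/26802·(0.950800+0.923300+0.904200+0.892500+0.864600))/(1+875/26802) = 33/40 ≈ 0.825000
step 7 [7y] zero: DF = P = 1009/1250 ≈ 0.807200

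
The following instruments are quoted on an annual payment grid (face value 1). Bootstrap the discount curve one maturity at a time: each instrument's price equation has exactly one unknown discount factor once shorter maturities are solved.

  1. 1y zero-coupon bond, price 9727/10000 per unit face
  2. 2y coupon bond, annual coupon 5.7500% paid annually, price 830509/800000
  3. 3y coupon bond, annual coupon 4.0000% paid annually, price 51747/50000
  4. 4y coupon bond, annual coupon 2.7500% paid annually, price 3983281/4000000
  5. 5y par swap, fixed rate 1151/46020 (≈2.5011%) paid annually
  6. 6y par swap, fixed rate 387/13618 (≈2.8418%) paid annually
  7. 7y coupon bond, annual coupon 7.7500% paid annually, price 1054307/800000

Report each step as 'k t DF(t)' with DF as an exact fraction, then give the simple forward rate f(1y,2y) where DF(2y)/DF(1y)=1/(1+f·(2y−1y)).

step 1 [1y] zero: DF = P = 9727/10000 ≈ 0.972700
step 2 [2y] bond c/1=23/400: DF=(830509/800000 − 23/400·(0.972700))/(1+23/400) = 1161/1250 ≈ 0.928800
step 3 [3y] bond c/1=1/25: DF=(51747/50000 − 1/25·(0.972700+0.928800))/(1+1/25) = 461/500 ≈ 0.922000
step 4 [4y] bond c/1=11/400: DF=(3983281/4000000 − 11/400·(0.972700+0.928800+0.922000))/(1+11/400) = 1117/1250 ≈ 0.893600
step 5 [5y] swap r/1=1151/46020: DF=(1 − 1151/46020·(0.972700+0.928800+0.922000+0.893600))/(1+1151/46020) = 8849/10000 ≈ 0.884900
step 6 [6y] swap r/1=387/13618: DF=(1 − 387/13618·(0.972700+0.928800+0.922000+0.893600+0.884900))/(1+387/13618) = 2113/2500 ≈ 0.845200
step 7 [7y] bond c/1=31/400: DF=(1054307/800000 − 31/400·(0.972700+0.928800+0.922000+0.893600+0.884900+0.845200))/(1+31/400) = 8313/10000 ≈ 0.831300

1 1 9727/10000
2 2 1161/1250
3 3 461/500
4 4 1117/1250
5 5 8849/10000
6 6 2113/2500
7 7 8313/10000
f(1y,2y) = ((9727/10000)/(1161/1250) − 1)/(1) = 439/9288 ≈ 4.7265%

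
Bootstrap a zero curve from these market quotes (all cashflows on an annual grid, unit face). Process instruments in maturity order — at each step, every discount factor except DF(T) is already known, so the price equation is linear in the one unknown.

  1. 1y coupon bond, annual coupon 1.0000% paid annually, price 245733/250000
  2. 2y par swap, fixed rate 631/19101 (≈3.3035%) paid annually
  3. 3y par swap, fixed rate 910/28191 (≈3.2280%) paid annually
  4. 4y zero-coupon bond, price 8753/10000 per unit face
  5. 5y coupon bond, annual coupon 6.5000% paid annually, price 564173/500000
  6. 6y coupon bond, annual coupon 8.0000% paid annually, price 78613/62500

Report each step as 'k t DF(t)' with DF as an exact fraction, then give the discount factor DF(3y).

step 1 [1y] bond c/1=1/100: DF=(245733/250000 − 1/100·(0))/(1+1/100) = 2433/2500 ≈ 0.973200
step 2 [2y] swap r/1=631/19101: DF=(1 − 631/19101·(0.973200))/(1+631/19101) = 9369/10000 ≈ 0.936900
step 3 [3y] swap r/1=910/28191: DF=(1 − 910/28191·(0.973200+0.936900))/(1+910/28191) = 909/1000 ≈ 0.909000
step 4 [4y] zero: DF = P = 8753/10000 ≈ 0.875300
step 5 [5y] bond c/1=13/200: DF=(564173/500000 − 13/200·(0.973200+0.936900+0.909000+0.875300))/(1+13/200) = 417/500 ≈ 0.834000
step 6 [6y] bond c/1=2/25: DF=(78613/62500 − 2/25·(0.973200+0.936900+0.909000+0.875300+0.834000))/(1+2/25) = 2073/2500 ≈ 0.829200

1 1 2433/2500
2 2 9369/10000
3 3 909/1000
4 4 8753/10000
5 5 417/500
6 6 2073/2500
DF(3y) = 909/1000 ≈ 0.909000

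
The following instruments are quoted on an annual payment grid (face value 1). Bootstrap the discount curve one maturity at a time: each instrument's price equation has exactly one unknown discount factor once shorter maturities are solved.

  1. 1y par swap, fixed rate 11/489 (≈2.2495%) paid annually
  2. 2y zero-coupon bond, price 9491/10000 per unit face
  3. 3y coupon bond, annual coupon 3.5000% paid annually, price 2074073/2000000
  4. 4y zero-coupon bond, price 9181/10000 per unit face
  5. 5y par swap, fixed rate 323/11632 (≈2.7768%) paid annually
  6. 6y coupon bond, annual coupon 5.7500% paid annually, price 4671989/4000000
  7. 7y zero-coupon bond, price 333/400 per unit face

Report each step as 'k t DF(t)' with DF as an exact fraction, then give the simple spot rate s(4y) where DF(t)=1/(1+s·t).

step 1 [1y] swap r/1=11/489: DF=(1 − 11/489·(0))/(1+11/489) = 489/500 ≈ 0.978000
step 2 [2y] zero: DF = P = 9491/10000 ≈ 0.949100
step 3 [3y] bond c/1=7/200: DF=(2074073/2000000 − 7/200·(0.978000+0.949100))/(1+7/200) = 1171/1250 ≈ 0.936800
step 4 [4y] zero: DF = P = 9181/10000 ≈ 0.918100
step 5 [5y] swap r/1=323/11632: DF=(1 − 323/11632·(0.978000+0.949100+0.936800+0.918100))/(1+323/11632) = 2177/2500 ≈ 0.870800
step 6 [6y] bond c/1=23/400: DF=(4671989/4000000 − 23/400·(0.978000+0.949100+0.936800+0.918100+0.870800))/(1+23/400) = 1703/2000 ≈ 0.851500
step 7 [7y] zero: DF = P = 333/400 ≈ 0.832500

1 1 489/500
2 2 9491/10000
3 3 1171/1250
4 4 9181/10000
5 5 2177/2500
6 6 1703/2000
7 7 333/400
s(4y) = (1/(9181/10000) − 1)/(4) = 819/36724 ≈ 2.2301%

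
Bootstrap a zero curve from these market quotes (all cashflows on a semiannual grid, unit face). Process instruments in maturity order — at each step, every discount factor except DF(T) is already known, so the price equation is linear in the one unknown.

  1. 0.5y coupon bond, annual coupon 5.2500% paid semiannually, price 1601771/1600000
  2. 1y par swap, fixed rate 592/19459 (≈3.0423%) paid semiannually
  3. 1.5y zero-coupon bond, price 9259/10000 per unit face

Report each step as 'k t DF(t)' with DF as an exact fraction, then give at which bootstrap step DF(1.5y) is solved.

step 1 [0.5y] bond c/2=21/800: DF=(1601771/1600000 − 21/800·(0))/(1+21/800) = 1951/2000 ≈ 0.975500
step 2 [1y] swap r/2=296/19459: DF=(1 − 296/19459·(0.975500))/(1+296/19459) = 1213/1250 ≈ 0.970400
step 3 [1.5y] zero: DF = P = 9259/10000 ≈ 0.925900

1 1/2 1951/2000
2 1 1213/1250
3 3/2 9259/10000
DF(1.5y) is solved at step 3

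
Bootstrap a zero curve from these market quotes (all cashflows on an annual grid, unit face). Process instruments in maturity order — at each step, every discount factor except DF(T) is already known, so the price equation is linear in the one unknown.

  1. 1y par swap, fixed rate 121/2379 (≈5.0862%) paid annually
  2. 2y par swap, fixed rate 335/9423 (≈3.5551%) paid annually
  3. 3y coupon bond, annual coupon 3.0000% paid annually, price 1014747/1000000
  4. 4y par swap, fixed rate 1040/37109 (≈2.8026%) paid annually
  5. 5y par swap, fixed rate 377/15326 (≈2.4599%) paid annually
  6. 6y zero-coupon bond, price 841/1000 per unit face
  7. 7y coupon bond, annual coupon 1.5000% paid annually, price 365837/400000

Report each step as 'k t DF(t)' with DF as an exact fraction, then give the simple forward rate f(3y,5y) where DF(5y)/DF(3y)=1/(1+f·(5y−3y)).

step 1 [1y] swap r/1=121/2379: DF=(1 − 121/2379·(0))/(1+121/2379) = 2379/2500 ≈ 0.951600
step 2 [2y] swap r/1=335/9423: DF=(1 − 335/9423·(0.951600))/(1+335/9423) = 933/1000 ≈ 0.933000
step 3 [3y] bond c/1=3/100: DF=(1014747/1000000 − 3/100·(0.951600+0.933000))/(1+3/100) = 9303/10000 ≈ 0.930300
step 4 [4y] swap r/1=1040/37109: DF=(1 − 1040/37109·(0.951600+0.933000+0.930300))/(1+1040/37109) = 112/125 ≈ 0.896000
step 5 [5y] swap r/1=377/15326: DF=(1 − 377/15326·(0.951600+0.933000+0.930300+0.896000))/(1+377/15326) = 8869/10000 ≈ 0.886900
step 6 [6y] zero: DF = P = 841/1000 ≈ 0.841000
step 7 [7y] bond c/1=3/200: DF=(365837/400000 − 3/200·(0.951600+0.933000+0.930300+0.896000+0.886900+0.841000))/(1+3/200) = 8207/10000 ≈ 0.820700

1 1 2379/2500
2 2 933/1000
3 3 9303/10000
4 4 112/125
5 5 8869/10000
6 6 841/1000
7 7 8207/10000
f(3y,5y) = ((9303/10000)/(8869/10000) − 1)/(2) = 31/1267 ≈ 2.4467%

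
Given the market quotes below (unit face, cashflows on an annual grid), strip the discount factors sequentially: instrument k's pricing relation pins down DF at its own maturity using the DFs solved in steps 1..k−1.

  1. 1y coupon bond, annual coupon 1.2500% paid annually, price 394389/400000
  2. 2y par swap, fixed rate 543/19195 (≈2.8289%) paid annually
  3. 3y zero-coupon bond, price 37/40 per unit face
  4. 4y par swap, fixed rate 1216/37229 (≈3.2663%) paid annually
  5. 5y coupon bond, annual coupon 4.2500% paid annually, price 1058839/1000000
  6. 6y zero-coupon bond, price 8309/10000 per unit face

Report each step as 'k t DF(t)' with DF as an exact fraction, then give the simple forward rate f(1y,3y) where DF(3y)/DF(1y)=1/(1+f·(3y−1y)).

step 1 [1y] bond c/1=1/80: DF=(394389/400000 − 1/80·(0))/(1+1/80) = 4869/5000 ≈ 0.973800
step 2 [2y] swap r/1=543/19195: DF=(1 − 543/19195·(0.973800))/(1+543/19195) = 9457/10000 ≈ 0.945700
step 3 [3y] zero: DF = P = 37/40 ≈ 0.925000
step 4 [4y] swap r/1=1216/37229: DF=(1 − 1216/37229·(0.973800+0.945700+0.925000))/(1+1216/37229) = 549/625 ≈ 0.878400
step 5 [5y] bond c/1=17/400: DF=(1058839/1000000 − 17/400·(0.973800+0.945700+0.925000+0.878400))/(1+17/400) = 8639/10000 ≈ 0.863900
step 6 [6y] zero: DF = P = 8309/10000 ≈ 0.830900

1 1 4869/5000
2 2 9457/10000
3 3 37/40
4 4 549/625
5 5 8639/10000
6 6 8309/10000
f(1y,3y) = ((4869/5000)/(37/40) − 1)/(2) = 122/4625 ≈ 2.6378%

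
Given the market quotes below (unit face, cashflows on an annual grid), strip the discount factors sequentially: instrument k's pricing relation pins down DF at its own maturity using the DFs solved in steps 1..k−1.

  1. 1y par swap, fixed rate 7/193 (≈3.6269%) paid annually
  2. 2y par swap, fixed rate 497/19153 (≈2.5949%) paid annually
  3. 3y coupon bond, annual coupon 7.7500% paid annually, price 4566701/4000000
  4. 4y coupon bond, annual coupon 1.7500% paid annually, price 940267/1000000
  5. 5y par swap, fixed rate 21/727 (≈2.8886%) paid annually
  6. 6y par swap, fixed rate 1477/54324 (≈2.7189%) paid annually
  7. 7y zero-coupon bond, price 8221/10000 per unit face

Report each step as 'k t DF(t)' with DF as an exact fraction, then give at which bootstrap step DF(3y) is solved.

step 1 [1y] swap r/1=7/193: DF=(1 − 7/193·(0))/(1+7/193) = 193/200 ≈ 0.965000
step 2 [2y] swap r/1=497/19153: DF=(1 − 497/19153·(0.965000))/(1+497/19153) = 9503/10000 ≈ 0.950300
step 3 [3y] bond c/1=31/400: DF=(4566701/4000000 − 31/400·(0.965000+0.950300))/(1+31/400) = 4609/5000 ≈ 0.921800
step 4 [4y] bond c/1=7/400: DF=(940267/1000000 − 7/400·(0.965000+0.950300+0.921800))/(1+7/400) = 8753/10000 ≈ 0.875300
step 5 [5y] swap r/1=21/727: DF=(1 − 21/727·(0.965000+0.950300+0.921800+0.875300))/(1+21/727) = 8677/10000 ≈ 0.867700
step 6 [6y] swap r/1=1477/54324: DF=(1 − 1477/54324·(0.965000+0.950300+0.921800+0.875300+0.867700))/(1+1477/54324) = 8523/10000 ≈ 0.852300
step 7 [7y] zero: DF = P = 8221/10000 ≈ 0.822100

1 1 193/200
2 2 9503/10000
3 3 4609/5000
4 4 8753/10000
5 5 8677/10000
6 6 8523/10000
7 7 8221/10000
DF(3y) is solved at step 3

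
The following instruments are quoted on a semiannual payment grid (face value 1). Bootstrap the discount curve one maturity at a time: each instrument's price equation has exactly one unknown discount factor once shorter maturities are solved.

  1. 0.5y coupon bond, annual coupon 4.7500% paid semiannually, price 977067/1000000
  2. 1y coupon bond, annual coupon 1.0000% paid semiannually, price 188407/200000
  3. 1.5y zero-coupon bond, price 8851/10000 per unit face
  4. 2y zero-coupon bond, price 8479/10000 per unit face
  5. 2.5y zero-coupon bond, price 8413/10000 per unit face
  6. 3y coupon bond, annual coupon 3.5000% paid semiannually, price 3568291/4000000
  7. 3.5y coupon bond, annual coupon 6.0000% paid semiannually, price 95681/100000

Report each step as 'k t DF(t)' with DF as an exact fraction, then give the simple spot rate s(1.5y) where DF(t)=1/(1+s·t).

step 1 [0.5y] bond c/2=19/800: DF=(977067/1000000 − 19/800·(0))/(1+19/800) = 1193/1250 ≈ 0.954400
step 2 [1y] bond c/2=1/200: DF=(188407/200000 − 1/200·(0.954400))/(1+1/200) = 4663/5000 ≈ 0.932600
step 3 [1.5y] zero: DF = P = 8851/10000 ≈ 0.885100
step 4 [2y] zero: DF = P = 8479/10000 ≈ 0.847900
step 5 [2.5y] zero: DF = P = 8413/10000 ≈ 0.841300
step 6 [3y] bond c/2=7/400: DF=(3568291/4000000 − 7/400·(0.954400+0.932600+0.885100+0.847900+0.841300))/(1+7/400) = 4/5 ≈ 0.800000
step 7 [3.5y] bond c/2=3/100: DF=(95681/100000 − 3/100·(0.954400+0.932600+0.885100+0.847900+0.841300+0.800000))/(1+3/100) = 7757/10000 ≈ 0.775700

1 1/2 1193/1250
2 1 4663/5000
3 3/2 8851/10000
4 2 8479/10000
5 5/2 8413/10000
6 3 4/5
7 7/2 7757/10000
s(1.5y) = (1/(8851/10000) − 1)/(3/2) = 766/8851 ≈ 8.6544%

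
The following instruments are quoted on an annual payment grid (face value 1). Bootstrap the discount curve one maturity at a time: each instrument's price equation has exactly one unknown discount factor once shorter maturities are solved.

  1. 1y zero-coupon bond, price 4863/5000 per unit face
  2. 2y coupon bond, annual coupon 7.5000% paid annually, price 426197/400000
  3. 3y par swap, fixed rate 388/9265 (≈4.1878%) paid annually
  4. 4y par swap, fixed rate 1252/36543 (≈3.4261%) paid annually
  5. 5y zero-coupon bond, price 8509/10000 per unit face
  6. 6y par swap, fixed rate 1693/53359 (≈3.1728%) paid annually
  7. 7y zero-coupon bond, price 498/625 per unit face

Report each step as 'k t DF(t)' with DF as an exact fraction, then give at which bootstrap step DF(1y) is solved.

step 1 [1y] zero: DF = P = 4863/5000 ≈ 0.972600
step 2 [2y] bond c/1=3/40: DF=(426197/400000 − 3/40·(0.972600))/(1+3/40) = 9233/10000 ≈ 0.923300
step 3 [3y] swap r/1=388/9265: DF=(1 − 388/9265·(0.972600+0.923300))/(1+388/9265) = 2209/2500 ≈ 0.883600
step 4 [4y] swap r/1=1252/36543: DF=(1 − 1252/36543·(0.972600+0.923300+0.883600))/(1+1252/36543) = 2187/2500 ≈ 0.874800
step 5 [5y] zero: DF = P = 8509/10000 ≈ 0.850900
step 6 [6y] swap r/1=1693/53359: DF=(1 − 1693/53359·(0.972600+0.923300+0.883600+0.874800+0.850900))/(1+1693/53359) = 8307/10000 ≈ 0.830700
step 7 [7y] zero: DF = P = 498/625 ≈ 0.796800

1 1 4863/5000
2 2 9233/10000
3 3 2209/2500
4 4 2187/2500
5 5 8509/10000
6 6 8307/10000
7 7 498/625
DF(1y) is solved at step 1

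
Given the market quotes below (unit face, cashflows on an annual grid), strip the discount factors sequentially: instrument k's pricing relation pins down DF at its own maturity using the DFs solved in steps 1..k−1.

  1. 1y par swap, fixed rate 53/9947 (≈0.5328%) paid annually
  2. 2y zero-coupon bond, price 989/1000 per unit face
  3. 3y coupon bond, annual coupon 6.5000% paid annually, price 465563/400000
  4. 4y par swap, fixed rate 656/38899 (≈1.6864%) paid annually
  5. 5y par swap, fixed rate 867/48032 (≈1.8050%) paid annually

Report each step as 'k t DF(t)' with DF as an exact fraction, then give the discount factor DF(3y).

1 1 9947/10000
2 2 989/1000
3 3 4859/5000
4 4 584/625
5 5 9133/10000
DF(3y) = 4859/5000 ≈ 0.971800

step 1 [1y] swap r/1=53/9947: DF=(1 − 53/9947·(0))/(1+53/9947) = 9947/10000 ≈ 0.994700
step 2 [2y] zero: DF = P = 989/1000 ≈ 0.989000
step 3 [3y] bond c/1=13/200: DF=(465563/400000 − 13/200·(0.994700+0.989000))/(1+13/200) = 4859/5000 ≈ 0.971800
step 4 [4y] swap r/1=656/38899: DF=(1 − 656/38899·(0.994700+0.989000+0.971800))/(1+656/38899) = 584/625 ≈ 0.934400
step 5 [5y] swap r/1=867/48032: DF=(1 − 867/48032·(0.994700+0.989000+0.971800+0.934400))/(1+867/48032) = 9133/10000 ≈ 0.913300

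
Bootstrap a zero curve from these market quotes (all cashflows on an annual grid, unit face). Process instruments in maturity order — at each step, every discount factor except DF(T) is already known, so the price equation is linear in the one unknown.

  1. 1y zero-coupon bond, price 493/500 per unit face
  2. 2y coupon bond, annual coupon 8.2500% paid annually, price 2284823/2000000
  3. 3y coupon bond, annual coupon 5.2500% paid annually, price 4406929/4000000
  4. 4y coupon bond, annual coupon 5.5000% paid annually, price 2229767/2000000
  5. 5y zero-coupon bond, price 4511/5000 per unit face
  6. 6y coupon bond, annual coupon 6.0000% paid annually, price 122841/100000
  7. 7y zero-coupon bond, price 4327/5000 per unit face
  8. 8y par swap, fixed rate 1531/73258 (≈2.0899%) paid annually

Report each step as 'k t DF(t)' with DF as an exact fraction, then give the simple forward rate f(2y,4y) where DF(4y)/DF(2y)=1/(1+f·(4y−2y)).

step 1 [1y] zero: DF = P = 493/500 ≈ 0.986000
step 2 [2y] bond c/1=33/400: DF=(2284823/2000000 − 33/400·(0.986000))/(1+33/400) = 4901/5000 ≈ 0.980200
step 3 [3y] bond c/1=21/400: DF=(4406929/4000000 − 21/400·(0.986000+0.980200))/(1+21/400) = 9487/10000 ≈ 0.948700
step 4 [4y] bond c/1=11/200: DF=(2229767/2000000 − 11/200·(0.986000+0.980200+0.948700))/(1+11/200) = 1131/1250 ≈ 0.904800
step 5 [5y] zero: DF = P = 4511/5000 ≈ 0.902200
step 6 [6y] bond c/1=3/50: DF=(122841/100000 − 3/50·(0.986000+0.980200+0.948700+0.904800+0.902200))/(1+3/50) = 2229/2500 ≈ 0.891600
step 7 [7y] zero: DF = P = 4327/5000 ≈ 0.865400
step 8 [8y] swap r/1=1531/73258: DF=(1 − 1531/73258·(0.986000+0.980200+0.948700+0.904800+0.902200+0.891600+0.865400))/(1+1531/73258) = 8469/10000 ≈ 0.846900

1 1 493/500
2 2 4901/5000
3 3 9487/10000
4 4 1131/1250
5 5 4511/5000
6 6 2229/2500
7 7 4327/5000
8 8 8469/10000
f(2y,4y) = ((4901/5000)/(1131/1250) − 1)/(2) = 1/24 ≈ 4.1667%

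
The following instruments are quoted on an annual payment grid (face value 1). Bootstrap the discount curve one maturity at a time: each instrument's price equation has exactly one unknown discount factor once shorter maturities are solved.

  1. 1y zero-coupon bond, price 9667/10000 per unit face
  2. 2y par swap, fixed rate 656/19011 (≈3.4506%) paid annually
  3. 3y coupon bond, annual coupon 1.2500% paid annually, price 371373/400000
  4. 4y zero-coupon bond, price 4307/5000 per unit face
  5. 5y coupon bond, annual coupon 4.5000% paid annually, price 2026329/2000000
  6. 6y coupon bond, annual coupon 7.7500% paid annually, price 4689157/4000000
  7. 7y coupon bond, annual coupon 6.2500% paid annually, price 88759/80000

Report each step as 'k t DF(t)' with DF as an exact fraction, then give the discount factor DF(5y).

1 1 9667/10000
2 2 584/625
3 3 1787/2000
4 4 4307/5000
5 5 8121/10000
6 6 3833/5000
7 7 7363/10000
DF(5y) = 8121/10000 ≈ 0.812100

step 1 [1y] zero: DF = P = 9667/10000 ≈ 0.966700
step 2 [2y] swap r/1=656/19011: DF=(1 − 656/19011·(0.966700))/(1+656/19011) = 584/625 ≈ 0.934400
step 3 [3y] bond c/1=1/80: DF=(371373/400000 − 1/80·(0.966700+0.934400))/(1+1/80) = 1787/2000 ≈ 0.893500
step 4 [4y] zero: DF = P = 4307/5000 ≈ 0.861400
step 5 [5y] bond c/1=9/200: DF=(2026329/2000000 − 9/200·(0.966700+0.934400+0.893500+0.861400))/(1+9/200) = 8121/10000 ≈ 0.812100
step 6 [6y] bond c/1=31/400: DF=(4689157/4000000 − 31/400·(0.966700+0.934400+0.893500+0.861400+0.812100))/(1+31/400) = 3833/5000 ≈ 0.766600
step 7 [7y] bond c/1=1/16: DF=(88759/80000 − 1/16·(0.966700+0.934400+0.893500+0.861400+0.812100+0.766600))/(1+1/16) = 7363/10000 ≈ 0.736300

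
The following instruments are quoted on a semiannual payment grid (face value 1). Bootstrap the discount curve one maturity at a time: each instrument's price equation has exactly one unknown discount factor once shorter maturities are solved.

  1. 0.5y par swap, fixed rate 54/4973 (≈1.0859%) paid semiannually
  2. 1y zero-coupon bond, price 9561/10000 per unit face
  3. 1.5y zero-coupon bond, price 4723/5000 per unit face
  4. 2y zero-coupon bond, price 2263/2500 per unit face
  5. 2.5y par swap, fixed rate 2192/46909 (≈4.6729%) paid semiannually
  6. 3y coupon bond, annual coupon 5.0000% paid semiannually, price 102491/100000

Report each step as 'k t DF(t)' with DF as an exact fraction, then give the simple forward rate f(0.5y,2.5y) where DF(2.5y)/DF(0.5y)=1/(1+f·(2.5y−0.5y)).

1 1/2 4973/5000
2 1 9561/10000
3 3/2 4723/5000
4 2 2263/2500
5 5/2 1113/1250
6 3 1771/2000
f(0.5y,2.5y) = ((4973/5000)/(1113/1250) − 1)/(2) = 521/8904 ≈ 5.8513%

step 1 [0.5y] swap r/2=27/4973: DF=(1 − 27/4973·(0))/(1+27/4973) = 4973/5000 ≈ 0.994600
step 2 [1y] zero: DF = P = 9561/10000 ≈ 0.956100
step 3 [1.5y] zero: DF = P = 4723/5000 ≈ 0.944600
step 4 [2y] zero: DF = P = 2263/2500 ≈ 0.905200
step 5 [2.5y] swap r/2=1096/46909: DF=(1 − 1096/46909·(0.994600+0.956100+0.944600+0.905200))/(1+1096/46909) = 1113/1250 ≈ 0.890400
step 6 [3y] bond c/2=1/40: DF=(102491/100000 − 1/40·(0.994600+0.956100+0.944600+0.905200+0.890400))/(1+1/40) = 1771/2000 ≈ 0.885500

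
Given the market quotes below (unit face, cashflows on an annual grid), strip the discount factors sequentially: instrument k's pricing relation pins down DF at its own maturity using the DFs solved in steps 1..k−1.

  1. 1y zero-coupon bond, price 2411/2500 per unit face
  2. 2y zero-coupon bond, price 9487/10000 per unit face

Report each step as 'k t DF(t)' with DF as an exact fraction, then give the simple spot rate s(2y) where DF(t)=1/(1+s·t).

step 1 [1y] zero: DF = P = 2411/2500 ≈ 0.964400
step 2 [2y] zero: DF = P = 9487/10000 ≈ 0.948700

1 1 2411/2500
2 2 9487/10000
s(2y) = (1/(9487/10000) − 1)/(2) = 513/18974 ≈ 2.7037%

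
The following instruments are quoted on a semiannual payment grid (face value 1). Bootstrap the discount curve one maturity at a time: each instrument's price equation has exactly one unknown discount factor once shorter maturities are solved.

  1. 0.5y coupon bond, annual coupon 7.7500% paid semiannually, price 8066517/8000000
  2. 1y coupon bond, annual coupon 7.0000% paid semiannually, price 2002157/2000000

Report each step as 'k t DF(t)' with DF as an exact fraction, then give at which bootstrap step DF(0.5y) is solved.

1 1/2 9707/10000
2 1 584/625
DF(0.5y) is solved at step 1

step 1 [0.5y] bond c/2=31/800: DF=(8066517/8000000 − 31/800·(0))/(1+31/800) = 9707/10000 ≈ 0.970700
step 2 [1y] bond c/2=7/200: DF=(2002157/2000000 − 7/200·(0.970700))/(1+7/200) = 584/625 ≈ 0.934400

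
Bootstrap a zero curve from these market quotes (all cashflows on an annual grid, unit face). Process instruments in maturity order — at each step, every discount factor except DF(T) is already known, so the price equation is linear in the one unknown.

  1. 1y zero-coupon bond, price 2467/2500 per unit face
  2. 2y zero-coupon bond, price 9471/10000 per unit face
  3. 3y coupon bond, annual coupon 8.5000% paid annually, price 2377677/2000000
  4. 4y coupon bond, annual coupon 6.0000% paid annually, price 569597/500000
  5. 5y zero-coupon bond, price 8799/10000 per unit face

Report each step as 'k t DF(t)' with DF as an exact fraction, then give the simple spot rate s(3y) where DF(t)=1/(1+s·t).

1 1 2467/2500
2 2 9471/10000
3 3 4721/5000
4 4 4559/5000
5 5 8799/10000
s(3y) = (1/(4721/5000) − 1)/(3) = 93/4721 ≈ 1.9699%

step 1 [1y] zero: DF = P = 2467/2500 ≈ 0.986800
step 2 [2y] zero: DF = P = 9471/10000 ≈ 0.947100
step 3 [3y] bond c/1=17/200: DF=(2377677/2000000 − 17/200·(0.986800+0.947100))/(1+17/200) = 4721/5000 ≈ 0.944200
step 4 [4y] bond c/1=3/50: DF=(569597/500000 − 3/50·(0.986800+0.947100+0.944200))/(1+3/50) = 4559/5000 ≈ 0.911800
step 5 [5y] zero: DF = P = 8799/10000 ≈ 0.879900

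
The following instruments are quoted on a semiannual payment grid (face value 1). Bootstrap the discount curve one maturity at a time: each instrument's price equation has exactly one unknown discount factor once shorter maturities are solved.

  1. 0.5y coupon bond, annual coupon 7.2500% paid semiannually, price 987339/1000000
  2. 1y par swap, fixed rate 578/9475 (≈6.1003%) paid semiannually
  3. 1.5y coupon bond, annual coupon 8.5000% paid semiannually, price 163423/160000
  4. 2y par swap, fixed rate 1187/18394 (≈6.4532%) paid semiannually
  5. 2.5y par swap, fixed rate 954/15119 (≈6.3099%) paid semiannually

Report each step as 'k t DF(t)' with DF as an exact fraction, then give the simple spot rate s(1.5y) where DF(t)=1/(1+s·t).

step 1 [0.5y] bond c/2=29/800: DF=(987339/1000000 − 29/800·(0))/(1+29/800) = 1191/1250 ≈ 0.952800
step 2 [1y] swap r/2=289/9475: DF=(1 − 289/9475·(0.952800))/(1+289/9475) = 4711/5000 ≈ 0.942200
step 3 [1.5y] bond c/2=17/400: DF=(163423/160000 − 17/400·(0.952800+0.942200))/(1+17/400) = 361/400 ≈ 0.902500
step 4 [2y] swap r/2=1187/36788: DF=(1 − 1187/36788·(0.952800+0.942200+0.902500))/(1+1187/36788) = 8813/10000 ≈ 0.881300
step 5 [2.5y] swap r/2=477/15119: DF=(1 − 477/15119·(0.952800+0.942200+0.902500+0.881300))/(1+477/15119) = 8569/10000 ≈ 0.856900

1 1/2 1191/1250
2 1 4711/5000
3 3/2 361/400
4 2 8813/10000
5 5/2 8569/10000
s(1.5y) = (1/(361/400) − 1)/(3/2) = 26/361 ≈ 7.2022%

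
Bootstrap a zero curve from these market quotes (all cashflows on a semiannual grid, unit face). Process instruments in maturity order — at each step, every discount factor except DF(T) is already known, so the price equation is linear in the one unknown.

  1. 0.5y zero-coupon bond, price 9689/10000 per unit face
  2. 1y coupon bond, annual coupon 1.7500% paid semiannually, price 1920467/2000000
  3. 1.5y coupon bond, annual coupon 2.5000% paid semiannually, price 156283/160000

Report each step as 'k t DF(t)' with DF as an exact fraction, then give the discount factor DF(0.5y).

step 1 [0.5y] zero: DF = P = 9689/10000 ≈ 0.968900
step 2 [1y] bond c/2=7/800: DF=(1920467/2000000 − 7/800·(0.968900))/(1+7/800) = 1887/2000 ≈ 0.943500
step 3 [1.5y] bond c/2=1/80: DF=(156283/160000 − 1/80·(0.968900+0.943500))/(1+1/80) = 9411/10000 ≈ 0.941100

1 1/2 9689/10000
2 1 1887/2000
3 3/2 9411/10000
DF(0.5y) = 9689/10000 ≈ 0.968900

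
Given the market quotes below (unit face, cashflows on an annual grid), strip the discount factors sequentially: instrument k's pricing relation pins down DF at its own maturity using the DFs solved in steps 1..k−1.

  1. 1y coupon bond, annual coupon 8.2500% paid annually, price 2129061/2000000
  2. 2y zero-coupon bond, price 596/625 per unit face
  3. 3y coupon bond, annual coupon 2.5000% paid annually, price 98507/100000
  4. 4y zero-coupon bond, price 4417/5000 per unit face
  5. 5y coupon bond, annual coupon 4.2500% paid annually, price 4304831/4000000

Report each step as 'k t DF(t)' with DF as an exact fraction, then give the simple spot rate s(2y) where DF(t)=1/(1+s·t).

step 1 [1y] bond c/1=33/400: DF=(2129061/2000000 − 33/400·(0))/(1+33/400) = 4917/5000 ≈ 0.983400
step 2 [2y] zero: DF = P = 596/625 ≈ 0.953600
step 3 [3y] bond c/1=1/40: DF=(98507/100000 − 1/40·(0.983400+0.953600))/(1+1/40) = 4569/5000 ≈ 0.913800
step 4 [4y] zero: DF = P = 4417/5000 ≈ 0.883400
step 5 [5y] bond c/1=17/400: DF=(4304831/4000000 − 17/400·(0.983400+0.953600+0.913800+0.883400))/(1+17/400) = 8801/10000 ≈ 0.880100

1 1 4917/5000
2 2 596/625
3 3 4569/5000
4 4 4417/5000
5 5 8801/10000
s(2y) = (1/(596/625) − 1)/(2) = 29/1192 ≈ 2.4329%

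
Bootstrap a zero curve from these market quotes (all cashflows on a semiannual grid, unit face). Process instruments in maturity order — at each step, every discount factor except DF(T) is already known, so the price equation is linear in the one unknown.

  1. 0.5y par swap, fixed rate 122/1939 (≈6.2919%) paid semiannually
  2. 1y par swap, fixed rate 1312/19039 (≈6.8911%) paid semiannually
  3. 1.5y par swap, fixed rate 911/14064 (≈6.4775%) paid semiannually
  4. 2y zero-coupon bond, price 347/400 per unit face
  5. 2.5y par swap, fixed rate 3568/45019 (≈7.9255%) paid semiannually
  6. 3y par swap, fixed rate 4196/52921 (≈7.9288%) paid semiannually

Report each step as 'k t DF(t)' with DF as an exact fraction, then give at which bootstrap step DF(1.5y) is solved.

1 1/2 1939/2000
2 1 584/625
3 3/2 9089/10000
4 2 347/400
5 5/2 1027/1250
6 3 3951/5000
DF(1.5y) is solved at step 3

step 1 [0.5y] swap r/2=61/1939: DF=(1 − 61/1939·(0))/(1+61/1939) = 1939/2000 ≈ 0.969500
step 2 [1y] swap r/2=656/19039: DF=(1 − 656/19039·(0.969500))/(1+656/19039) = 584/625 ≈ 0.934400
step 3 [1.5y] swap r/2=911/28128: DF=(1 − 911/28128·(0.969500+0.934400))/(1+911/28128) = 9089/10000 ≈ 0.908900
step 4 [2y] zero: DF = P = 347/400 ≈ 0.867500
step 5 [2.5y] swap r/2=1784/45019: DF=(1 − 1784/45019·(0.969500+0.934400+0.908900+0.867500))/(1+1784/45019) = 1027/1250 ≈ 0.821600
step 6 [3y] swap r/2=2098/52921: DF=(1 − 2098/52921·(0.969500+0.934400+0.908900+0.867500+0.821600))/(1+2098/52921) = 3951/5000 ≈ 0.790200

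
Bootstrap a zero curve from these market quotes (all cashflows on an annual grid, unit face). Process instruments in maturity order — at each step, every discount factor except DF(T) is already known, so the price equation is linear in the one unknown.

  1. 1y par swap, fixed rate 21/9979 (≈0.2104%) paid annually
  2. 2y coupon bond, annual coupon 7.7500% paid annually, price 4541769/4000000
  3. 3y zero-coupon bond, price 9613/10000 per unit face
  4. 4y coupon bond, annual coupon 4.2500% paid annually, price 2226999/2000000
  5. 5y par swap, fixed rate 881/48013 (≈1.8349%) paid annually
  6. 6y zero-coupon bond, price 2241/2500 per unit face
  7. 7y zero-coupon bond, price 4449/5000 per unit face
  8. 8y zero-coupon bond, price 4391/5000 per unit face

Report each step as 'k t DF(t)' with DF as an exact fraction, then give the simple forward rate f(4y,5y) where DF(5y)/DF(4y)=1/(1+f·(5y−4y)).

step 1 [1y] swap r/1=21/9979: DF=(1 − 21/9979·(0))/(1+21/9979) = 9979/10000 ≈ 0.997900
step 2 [2y] bond c/1=31/400: DF=(4541769/4000000 − 31/400·(0.997900))/(1+31/400) = 491/500 ≈ 0.982000
step 3 [3y] zero: DF = P = 9613/10000 ≈ 0.961300
step 4 [4y] bond c/1=17/400: DF=(2226999/2000000 − 17/400·(0.997900+0.982000+0.961300))/(1+17/400) = 4741/5000 ≈ 0.948200
step 5 [5y] swap r/1=881/48013: DF=(1 − 881/48013·(0.997900+0.982000+0.961300+0.948200))/(1+881/48013) = 9119/10000 ≈ 0.911900
step 6 [6y] zero: DF = P = 2241/2500 ≈ 0.896400
step 7 [7y] zero: DF = P = 4449/5000 ≈ 0.889800
step 8 [8y] zero: DF = P = 4391/5000 ≈ 0.878200

1 1 9979/10000
2 2 491/500
3 3 9613/10000
4 4 4741/5000
5 5 9119/10000
6 6 2241/2500
7 7 4449/5000
8 8 4391/5000
f(4y,5y) = ((4741/5000)/(9119/10000) − 1)/(1) = 33/829 ≈ 3.9807%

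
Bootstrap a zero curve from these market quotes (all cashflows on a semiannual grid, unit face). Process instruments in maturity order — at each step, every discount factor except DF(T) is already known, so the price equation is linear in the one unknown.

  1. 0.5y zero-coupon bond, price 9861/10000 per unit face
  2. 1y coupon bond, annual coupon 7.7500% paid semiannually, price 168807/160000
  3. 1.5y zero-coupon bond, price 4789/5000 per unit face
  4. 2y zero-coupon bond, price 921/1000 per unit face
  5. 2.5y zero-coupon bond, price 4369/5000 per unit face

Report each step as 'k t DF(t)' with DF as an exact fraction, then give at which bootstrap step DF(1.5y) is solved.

step 1 [0.5y] zero: DF = P = 9861/10000 ≈ 0.986100
step 2 [1y] bond c/2=31/800: DF=(168807/160000 − 31/800·(0.986100))/(1+31/800) = 9789/10000 ≈ 0.978900
step 3 [1.5y] zero: DF = P = 4789/5000 ≈ 0.957800
step 4 [2y] zero: DF = P = 921/1000 ≈ 0.921000
step 5 [2.5y] zero: DF = P = 4369/5000 ≈ 0.873800

1 1/2 9861/10000
2 1 9789/10000
3 3/2 4789/5000
4 2 921/1000
5 5/2 4369/5000
DF(1.5y) is solved at step 3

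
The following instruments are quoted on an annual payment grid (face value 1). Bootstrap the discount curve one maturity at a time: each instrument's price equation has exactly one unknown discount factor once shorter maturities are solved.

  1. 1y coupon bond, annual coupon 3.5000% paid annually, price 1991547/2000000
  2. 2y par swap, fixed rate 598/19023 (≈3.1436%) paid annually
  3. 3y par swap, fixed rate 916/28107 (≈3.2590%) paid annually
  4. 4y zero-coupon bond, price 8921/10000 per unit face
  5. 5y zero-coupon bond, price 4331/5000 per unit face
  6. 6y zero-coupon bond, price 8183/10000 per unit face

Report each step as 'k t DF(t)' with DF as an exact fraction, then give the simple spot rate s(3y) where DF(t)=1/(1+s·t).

step 1 [1y] bond c/1=7/200: DF=(1991547/2000000 − 7/200·(0))/(1+7/200) = 9621/10000 ≈ 0.962100
step 2 [2y] swap r/1=598/19023: DF=(1 − 598/19023·(0.962100))/(1+598/19023) = 4701/5000 ≈ 0.940200
step 3 [3y] swap r/1=916/28107: DF=(1 − 916/28107·(0.962100+0.940200))/(1+916/28107) = 2271/2500 ≈ 0.908400
step 4 [4y] zero: DF = P = 8921/10000 ≈ 0.892100
step 5 [5y] zero: DF = P = 4331/5000 ≈ 0.866200
step 6 [6y] zero: DF = P = 8183/10000 ≈ 0.818300

1 1 9621/10000
2 2 4701/5000
3 3 2271/2500
4 4 8921/10000
5 5 4331/5000
6 6 8183/10000
s(3y) = (1/(2271/2500) − 1)/(3) = 229/6813 ≈ 3.3612%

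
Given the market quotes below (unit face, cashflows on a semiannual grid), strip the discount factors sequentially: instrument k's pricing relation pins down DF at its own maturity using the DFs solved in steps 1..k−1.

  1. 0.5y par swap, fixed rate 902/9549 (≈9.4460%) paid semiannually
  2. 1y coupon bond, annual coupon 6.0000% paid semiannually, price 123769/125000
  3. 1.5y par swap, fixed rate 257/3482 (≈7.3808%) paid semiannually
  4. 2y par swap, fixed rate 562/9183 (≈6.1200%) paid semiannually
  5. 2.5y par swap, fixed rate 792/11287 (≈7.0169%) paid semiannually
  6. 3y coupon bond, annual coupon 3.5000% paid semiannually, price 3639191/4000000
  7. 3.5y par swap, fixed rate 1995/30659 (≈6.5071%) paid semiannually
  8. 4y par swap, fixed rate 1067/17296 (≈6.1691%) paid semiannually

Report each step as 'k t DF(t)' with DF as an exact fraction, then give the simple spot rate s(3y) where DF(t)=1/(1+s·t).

step 1 [0.5y] swap r/2=451/9549: DF=(1 − 451/9549·(0))/(1+451/9549) = 9549/10000 ≈ 0.954900
step 2 [1y] bond c/2=3/100: DF=(123769/125000 − 3/100·(0.954900))/(1+3/100) = 1867/2000 ≈ 0.933500
step 3 [1.5y] swap r/2=257/6964: DF=(1 − 257/6964·(0.954900+0.933500))/(1+257/6964) = 2243/2500 ≈ 0.897200
step 4 [2y] swap r/2=281/9183: DF=(1 − 281/9183·(0.954900+0.933500+0.897200))/(1+281/9183) = 2219/2500 ≈ 0.887600
step 5 [2.5y] swap r/2=396/11287: DF=(1 − 396/11287·(0.954900+0.933500+0.897200+0.887600))/(1+396/11287) = 526/625 ≈ 0.841600
step 6 [3y] bond c/2=7/400: DF=(3639191/4000000 − 7/400·(0.954900+0.933500+0.897200+0.887600+0.841600))/(1+7/400) = 1633/2000 ≈ 0.816500
step 7 [3.5y] swap r/2=1995/61318: DF=(1 − 1995/61318·(0.954900+0.933500+0.897200+0.887600+0.841600+0.816500))/(1+1995/61318) = 1601/2000 ≈ 0.800500
step 8 [4y] swap r/2=1067/34592: DF=(1 − 1067/34592·(0.954900+0.933500+0.897200+0.887600+0.841600+0.816500+0.800500))/(1+1067/34592) = 3933/5000 ≈ 0.786600

1 1/2 9549/10000
2 1 1867/2000
3 3/2 2243/2500
4 2 2219/2500
5 5/2 526/625
6 3 1633/2000
7 7/2 1601/2000
8 4 3933/5000
s(3y) = (1/(1633/2000) − 1)/(3) = 367/4899 ≈ 7.4913%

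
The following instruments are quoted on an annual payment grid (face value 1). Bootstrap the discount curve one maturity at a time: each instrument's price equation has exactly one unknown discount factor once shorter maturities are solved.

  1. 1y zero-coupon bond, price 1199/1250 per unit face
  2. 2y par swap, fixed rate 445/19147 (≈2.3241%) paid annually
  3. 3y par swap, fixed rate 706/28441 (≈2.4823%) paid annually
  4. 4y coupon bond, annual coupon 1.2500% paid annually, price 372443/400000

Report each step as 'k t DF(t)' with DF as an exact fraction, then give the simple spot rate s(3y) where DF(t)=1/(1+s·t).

step 1 [1y] zero: DF = P = 1199/1250 ≈ 0.959200
step 2 [2y] swap r/1=445/19147: DF=(1 − 445/19147·(0.959200))/(1+445/19147) = 1911/2000 ≈ 0.955500
step 3 [3y] swap r/1=706/28441: DF=(1 − 706/28441·(0.959200+0.955500))/(1+706/28441) = 4647/5000 ≈ 0.929400
step 4 [4y] bond c/1=1/80: DF=(372443/400000 − 1/80·(0.959200+0.955500+0.929400))/(1+1/80) = 1769/2000 ≈ 0.884500

1 1 1199/1250
2 2 1911/2000
3 3 4647/5000
4 4 1769/2000
s(3y) = (1/(4647/5000) − 1)/(3) = 353/13941 ≈ 2.5321%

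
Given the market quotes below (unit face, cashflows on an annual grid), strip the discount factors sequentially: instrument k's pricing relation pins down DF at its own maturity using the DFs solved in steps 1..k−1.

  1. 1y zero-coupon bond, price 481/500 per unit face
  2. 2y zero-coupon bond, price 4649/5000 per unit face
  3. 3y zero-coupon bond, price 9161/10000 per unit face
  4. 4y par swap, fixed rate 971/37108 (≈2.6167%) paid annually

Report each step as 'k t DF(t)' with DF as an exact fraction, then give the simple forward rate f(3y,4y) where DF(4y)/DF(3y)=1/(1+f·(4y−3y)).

1 1 481/500
2 2 4649/5000
3 3 9161/10000
4 4 9029/10000
f(3y,4y) = ((9161/10000)/(9029/10000) − 1)/(1) = 132/9029 ≈ 1.4620%

step 1 [1y] zero: DF = P = 481/500 ≈ 0.962000
step 2 [2y] zero: DF = P = 4649/5000 ≈ 0.929800
step 3 [3y] zero: DF = P = 9161/10000 ≈ 0.916100
step 4 [4y] swap r/1=971/37108: DF=(1 − 971/37108·(0.962000+0.929800+0.916100))/(1+971/37108) = 9029/10000 ≈ 0.902900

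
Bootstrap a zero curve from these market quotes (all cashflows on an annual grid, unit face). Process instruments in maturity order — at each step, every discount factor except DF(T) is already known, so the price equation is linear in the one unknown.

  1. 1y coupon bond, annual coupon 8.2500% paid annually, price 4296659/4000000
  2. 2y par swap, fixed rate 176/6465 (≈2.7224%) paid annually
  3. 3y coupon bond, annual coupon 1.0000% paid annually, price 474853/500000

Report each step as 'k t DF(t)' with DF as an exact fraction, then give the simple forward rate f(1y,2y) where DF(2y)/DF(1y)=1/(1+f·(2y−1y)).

1 1 9923/10000
2 2 592/625
3 3 9211/10000
f(1y,2y) = ((9923/10000)/(592/625) − 1)/(1) = 451/9472 ≈ 4.7614%

step 1 [1y] bond c/1=33/400: DF=(4296659/4000000 − 33/400·(0))/(1+33/400) = 9923/10000 ≈ 0.992300
step 2 [2y] swap r/1=176/6465: DF=(1 − 176/6465·(0.992300))/(1+176/6465) = 592/625 ≈ 0.947200
step 3 [3y] bond c/1=1/100: DF=(474853/500000 − 1/100·(0.992300+0.947200))/(1+1/100) = 9211/10000 ≈ 0.921100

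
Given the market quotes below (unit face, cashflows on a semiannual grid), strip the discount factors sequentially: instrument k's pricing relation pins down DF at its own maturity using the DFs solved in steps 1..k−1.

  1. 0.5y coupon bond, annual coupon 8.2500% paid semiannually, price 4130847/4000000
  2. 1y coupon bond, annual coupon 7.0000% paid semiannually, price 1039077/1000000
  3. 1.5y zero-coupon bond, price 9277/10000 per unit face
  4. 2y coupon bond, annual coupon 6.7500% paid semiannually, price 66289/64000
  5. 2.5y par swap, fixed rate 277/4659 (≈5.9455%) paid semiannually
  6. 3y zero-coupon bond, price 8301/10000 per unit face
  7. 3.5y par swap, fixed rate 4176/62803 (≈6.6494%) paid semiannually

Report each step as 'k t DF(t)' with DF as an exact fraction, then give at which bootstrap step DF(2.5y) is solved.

step 1 [0.5y] bond c/2=33/800: DF=(4130847/4000000 − 33/800·(0))/(1+33/800) = 4959/5000 ≈ 0.991800
step 2 [1y] bond c/2=7/200: DF=(1039077/1000000 − 7/200·(0.991800))/(1+7/200) = 1213/1250 ≈ 0.970400
step 3 [1.5y] zero: DF = P = 9277/10000 ≈ 0.927700
step 4 [2y] bond c/2=27/800: DF=(66289/64000 − 27/800·(0.991800+0.970400+0.927700))/(1+27/800) = 2269/2500 ≈ 0.907600
step 5 [2.5y] swap r/2=277/9318: DF=(1 − 277/9318·(0.991800+0.970400+0.927700+0.907600))/(1+277/9318) = 1723/2000 ≈ 0.861500
step 6 [3y] zero: DF = P = 8301/10000 ≈ 0.830100
step 7 [3.5y] swap r/2=2088/62803: DF=(1 − 2088/62803·(0.991800+0.970400+0.927700+0.907600+0.861500+0.830100))/(1+2088/62803) = 989/1250 ≈ 0.791200

1 1/2 4959/5000
2 1 1213/1250
3 3/2 9277/10000
4 2 2269/2500
5 5/2 1723/2000
6 3 8301/10000
7 7/2 989/1250
DF(2.5y) is solved at step 5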